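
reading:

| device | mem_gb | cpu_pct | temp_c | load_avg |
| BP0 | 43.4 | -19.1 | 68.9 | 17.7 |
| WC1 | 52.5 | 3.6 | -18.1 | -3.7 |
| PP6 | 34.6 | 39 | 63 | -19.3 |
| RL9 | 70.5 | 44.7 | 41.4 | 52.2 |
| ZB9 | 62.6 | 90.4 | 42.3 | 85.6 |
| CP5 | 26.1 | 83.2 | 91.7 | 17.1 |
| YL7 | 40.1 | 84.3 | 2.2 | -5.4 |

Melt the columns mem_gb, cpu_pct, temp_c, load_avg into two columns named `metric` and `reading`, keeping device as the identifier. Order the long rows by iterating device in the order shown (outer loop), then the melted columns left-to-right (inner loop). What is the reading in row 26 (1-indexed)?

84.3

28 rows total (7 × 4). Row 26: index ⌊(26-1)/4⌋ = 6 into device → YL7; (26-1) mod 4 = 1 into the melted columns → cpu_pct.
So row 26 is (YL7, cpu_pct, 84.3); reading = 84.3.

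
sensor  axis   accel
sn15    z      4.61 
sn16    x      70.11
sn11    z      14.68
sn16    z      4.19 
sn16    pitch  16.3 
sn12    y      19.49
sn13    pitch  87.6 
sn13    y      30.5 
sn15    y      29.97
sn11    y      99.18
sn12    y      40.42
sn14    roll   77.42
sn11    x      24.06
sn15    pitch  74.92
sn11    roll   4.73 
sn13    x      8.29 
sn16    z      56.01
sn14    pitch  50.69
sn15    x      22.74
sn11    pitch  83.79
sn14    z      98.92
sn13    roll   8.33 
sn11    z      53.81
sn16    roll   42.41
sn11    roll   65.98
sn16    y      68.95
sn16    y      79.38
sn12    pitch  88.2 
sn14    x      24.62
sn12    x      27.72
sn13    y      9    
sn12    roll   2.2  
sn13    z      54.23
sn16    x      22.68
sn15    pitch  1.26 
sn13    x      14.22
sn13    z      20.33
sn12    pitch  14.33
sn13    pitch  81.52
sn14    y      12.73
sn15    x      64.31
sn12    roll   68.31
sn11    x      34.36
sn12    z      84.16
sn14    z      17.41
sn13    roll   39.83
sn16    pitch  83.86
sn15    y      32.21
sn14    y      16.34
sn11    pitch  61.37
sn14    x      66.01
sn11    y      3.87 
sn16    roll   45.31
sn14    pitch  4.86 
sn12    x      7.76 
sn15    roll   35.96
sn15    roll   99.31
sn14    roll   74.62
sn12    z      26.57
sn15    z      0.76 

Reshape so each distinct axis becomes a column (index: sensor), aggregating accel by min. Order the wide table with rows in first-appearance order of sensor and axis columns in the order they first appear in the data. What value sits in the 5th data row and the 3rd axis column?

With rows in first-appearance order of sensor, row 5 is sensor=sn13. axis columns in first-appearance order: z, x, pitch, y, roll; column 3 is pitch.
Long rows with sensor=sn13, axis=pitch: min(87.6, 81.52) = 81.52.

81.52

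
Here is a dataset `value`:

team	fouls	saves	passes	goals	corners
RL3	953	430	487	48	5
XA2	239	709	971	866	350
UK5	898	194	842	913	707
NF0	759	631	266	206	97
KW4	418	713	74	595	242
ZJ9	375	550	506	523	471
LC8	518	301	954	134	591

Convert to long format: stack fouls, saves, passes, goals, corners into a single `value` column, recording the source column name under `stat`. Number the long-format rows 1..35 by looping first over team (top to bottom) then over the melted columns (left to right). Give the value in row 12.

194

35 rows total (7 × 5). Row 12: index ⌊(12-1)/5⌋ = 2 into team → UK5; (12-1) mod 5 = 1 into the melted columns → saves.
So row 12 is (UK5, saves, 194); value = 194.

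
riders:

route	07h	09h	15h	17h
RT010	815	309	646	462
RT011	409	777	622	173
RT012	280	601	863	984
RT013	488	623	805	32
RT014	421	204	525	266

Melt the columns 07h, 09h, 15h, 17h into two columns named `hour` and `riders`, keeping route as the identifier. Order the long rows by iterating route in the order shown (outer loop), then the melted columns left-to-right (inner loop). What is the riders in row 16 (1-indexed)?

20 rows total (5 × 4). Row 16: index ⌊(16-1)/4⌋ = 3 into route → RT013; (16-1) mod 4 = 3 into the melted columns → 17h.
So row 16 is (RT013, 17h, 32); riders = 32.

32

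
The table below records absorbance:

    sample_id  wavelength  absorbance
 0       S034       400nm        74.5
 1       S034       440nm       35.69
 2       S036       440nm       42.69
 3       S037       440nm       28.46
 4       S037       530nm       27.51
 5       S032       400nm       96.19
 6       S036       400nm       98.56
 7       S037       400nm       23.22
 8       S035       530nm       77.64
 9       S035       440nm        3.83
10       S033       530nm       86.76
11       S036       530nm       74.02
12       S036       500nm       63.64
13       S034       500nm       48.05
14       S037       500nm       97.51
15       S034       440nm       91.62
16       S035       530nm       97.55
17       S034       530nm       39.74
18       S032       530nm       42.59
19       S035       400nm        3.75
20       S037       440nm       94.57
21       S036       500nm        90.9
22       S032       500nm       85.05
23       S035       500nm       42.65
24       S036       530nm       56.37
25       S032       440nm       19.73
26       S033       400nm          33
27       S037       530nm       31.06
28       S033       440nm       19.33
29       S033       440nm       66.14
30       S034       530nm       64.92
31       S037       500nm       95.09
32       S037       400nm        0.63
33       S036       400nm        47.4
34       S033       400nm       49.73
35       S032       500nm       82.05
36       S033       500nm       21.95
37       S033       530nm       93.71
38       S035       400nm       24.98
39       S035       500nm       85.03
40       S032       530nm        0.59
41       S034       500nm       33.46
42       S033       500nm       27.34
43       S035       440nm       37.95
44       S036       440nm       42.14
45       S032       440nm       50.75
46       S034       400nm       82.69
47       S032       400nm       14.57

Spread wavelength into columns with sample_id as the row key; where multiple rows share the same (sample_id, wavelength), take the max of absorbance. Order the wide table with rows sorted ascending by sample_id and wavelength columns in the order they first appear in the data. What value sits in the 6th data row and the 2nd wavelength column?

With rows sorted ascending by sample_id, row 6 is sample_id=S037. wavelength columns in first-appearance order: 400nm, 440nm, 530nm, 500nm; column 2 is 440nm.
Long rows with sample_id=S037, wavelength=440nm: max(28.46, 94.57) = 94.57.

94.57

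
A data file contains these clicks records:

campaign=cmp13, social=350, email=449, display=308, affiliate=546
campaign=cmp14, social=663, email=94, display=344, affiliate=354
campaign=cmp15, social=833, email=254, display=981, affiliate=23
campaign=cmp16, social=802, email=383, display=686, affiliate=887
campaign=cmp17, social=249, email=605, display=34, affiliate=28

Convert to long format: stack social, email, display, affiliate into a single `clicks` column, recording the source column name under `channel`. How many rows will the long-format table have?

20

5 campaign values × 4 melted columns = 20 rows.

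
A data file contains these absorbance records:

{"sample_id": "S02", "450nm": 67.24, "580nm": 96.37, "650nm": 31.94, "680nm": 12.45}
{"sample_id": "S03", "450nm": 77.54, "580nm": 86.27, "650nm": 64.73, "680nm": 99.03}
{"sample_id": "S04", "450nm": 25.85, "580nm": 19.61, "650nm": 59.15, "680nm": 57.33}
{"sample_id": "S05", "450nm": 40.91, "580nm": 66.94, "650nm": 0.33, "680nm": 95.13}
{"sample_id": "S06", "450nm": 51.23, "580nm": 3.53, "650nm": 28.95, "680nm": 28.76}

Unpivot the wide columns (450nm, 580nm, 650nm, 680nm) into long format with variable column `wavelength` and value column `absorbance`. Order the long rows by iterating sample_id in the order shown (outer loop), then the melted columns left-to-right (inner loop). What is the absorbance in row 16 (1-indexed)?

95.13

20 rows total (5 × 4). Row 16: index ⌊(16-1)/4⌋ = 3 into sample_id → S05; (16-1) mod 4 = 3 into the melted columns → 680nm.
So row 16 is (S05, 680nm, 95.13); absorbance = 95.13.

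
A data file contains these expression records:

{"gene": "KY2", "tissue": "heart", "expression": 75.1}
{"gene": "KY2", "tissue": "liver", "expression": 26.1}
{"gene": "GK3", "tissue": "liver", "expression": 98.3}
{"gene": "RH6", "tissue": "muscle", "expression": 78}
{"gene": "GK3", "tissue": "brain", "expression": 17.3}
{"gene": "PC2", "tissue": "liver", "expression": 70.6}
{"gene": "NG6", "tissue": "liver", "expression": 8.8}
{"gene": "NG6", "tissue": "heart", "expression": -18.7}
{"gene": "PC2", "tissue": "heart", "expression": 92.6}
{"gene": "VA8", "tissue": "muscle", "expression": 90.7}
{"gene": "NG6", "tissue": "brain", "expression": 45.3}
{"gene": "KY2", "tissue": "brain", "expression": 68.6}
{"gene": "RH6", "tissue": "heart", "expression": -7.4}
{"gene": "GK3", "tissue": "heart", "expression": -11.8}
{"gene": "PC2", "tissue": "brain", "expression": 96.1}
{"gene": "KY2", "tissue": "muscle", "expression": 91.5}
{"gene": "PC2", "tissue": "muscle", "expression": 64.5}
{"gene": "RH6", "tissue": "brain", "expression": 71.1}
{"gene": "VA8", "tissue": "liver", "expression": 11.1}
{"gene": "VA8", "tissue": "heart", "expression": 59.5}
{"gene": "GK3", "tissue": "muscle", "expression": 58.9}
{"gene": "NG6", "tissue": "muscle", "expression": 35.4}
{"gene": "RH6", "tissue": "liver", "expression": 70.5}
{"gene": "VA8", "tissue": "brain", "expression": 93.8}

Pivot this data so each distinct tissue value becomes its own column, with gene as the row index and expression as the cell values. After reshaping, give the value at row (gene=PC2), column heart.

Wide layout: rows indexed by gene, columns are the 4 distinct tissue values (heart, liver, muscle, brain).
Cell (gene=PC2, tissue=heart) draws from the long row where gene=PC2 and tissue=heart, which has expression=92.6.

92.6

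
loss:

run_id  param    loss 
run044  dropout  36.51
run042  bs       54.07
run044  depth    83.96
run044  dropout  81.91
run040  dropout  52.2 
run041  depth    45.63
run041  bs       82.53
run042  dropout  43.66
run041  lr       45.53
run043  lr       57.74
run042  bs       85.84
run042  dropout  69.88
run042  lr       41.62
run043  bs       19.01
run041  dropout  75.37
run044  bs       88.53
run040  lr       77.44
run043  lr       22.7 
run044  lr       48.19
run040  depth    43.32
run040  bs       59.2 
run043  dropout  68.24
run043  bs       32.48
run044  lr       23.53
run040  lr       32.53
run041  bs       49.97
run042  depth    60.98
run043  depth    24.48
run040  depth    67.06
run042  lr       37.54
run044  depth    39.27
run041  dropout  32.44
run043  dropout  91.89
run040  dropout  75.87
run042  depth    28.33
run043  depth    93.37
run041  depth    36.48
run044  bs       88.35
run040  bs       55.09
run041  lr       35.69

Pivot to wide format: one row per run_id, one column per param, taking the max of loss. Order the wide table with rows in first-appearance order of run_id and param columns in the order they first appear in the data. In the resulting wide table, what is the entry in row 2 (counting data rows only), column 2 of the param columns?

With rows in first-appearance order of run_id, row 2 is run_id=run042. param columns in first-appearance order: dropout, bs, depth, lr; column 2 is bs.
Long rows with run_id=run042, param=bs: max(54.07, 85.84) = 85.84.

85.84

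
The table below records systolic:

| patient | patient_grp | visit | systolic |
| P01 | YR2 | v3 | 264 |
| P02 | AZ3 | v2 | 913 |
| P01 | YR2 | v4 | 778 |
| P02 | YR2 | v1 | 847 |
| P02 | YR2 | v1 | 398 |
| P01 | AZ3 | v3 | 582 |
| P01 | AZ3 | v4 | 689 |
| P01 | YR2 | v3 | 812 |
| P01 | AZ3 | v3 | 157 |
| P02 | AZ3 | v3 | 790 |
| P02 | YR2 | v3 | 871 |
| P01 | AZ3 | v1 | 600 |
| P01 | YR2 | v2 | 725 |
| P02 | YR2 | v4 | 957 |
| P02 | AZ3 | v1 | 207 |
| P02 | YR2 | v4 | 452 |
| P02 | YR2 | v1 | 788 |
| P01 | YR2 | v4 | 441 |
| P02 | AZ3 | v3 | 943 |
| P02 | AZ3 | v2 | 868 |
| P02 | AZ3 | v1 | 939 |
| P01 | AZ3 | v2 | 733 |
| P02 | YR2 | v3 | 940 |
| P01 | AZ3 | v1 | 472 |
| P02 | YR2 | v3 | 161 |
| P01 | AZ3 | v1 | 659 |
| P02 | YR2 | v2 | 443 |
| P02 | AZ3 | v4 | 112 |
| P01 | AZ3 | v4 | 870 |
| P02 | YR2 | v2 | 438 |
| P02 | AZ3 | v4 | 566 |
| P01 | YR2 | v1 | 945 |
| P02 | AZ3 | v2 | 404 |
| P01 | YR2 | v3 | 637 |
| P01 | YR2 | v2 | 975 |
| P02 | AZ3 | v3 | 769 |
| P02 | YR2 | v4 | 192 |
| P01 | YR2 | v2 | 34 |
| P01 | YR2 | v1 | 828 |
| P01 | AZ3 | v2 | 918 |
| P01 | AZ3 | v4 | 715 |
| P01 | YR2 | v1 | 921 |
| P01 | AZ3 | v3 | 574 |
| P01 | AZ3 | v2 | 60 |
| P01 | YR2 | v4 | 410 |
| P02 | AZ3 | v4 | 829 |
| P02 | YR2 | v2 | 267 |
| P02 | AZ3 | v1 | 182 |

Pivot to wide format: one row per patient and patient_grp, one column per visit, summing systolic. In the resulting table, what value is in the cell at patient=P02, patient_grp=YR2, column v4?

1601

Rows with patient=P02, patient_grp=YR2 and visit=v4: systolic values are 957, 452, 192.
957 + 452 + 192 = 1601.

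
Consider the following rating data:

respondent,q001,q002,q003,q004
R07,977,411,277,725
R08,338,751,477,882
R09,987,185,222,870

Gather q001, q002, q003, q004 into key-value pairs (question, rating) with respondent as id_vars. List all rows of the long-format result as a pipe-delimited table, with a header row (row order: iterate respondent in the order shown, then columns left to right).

Each (respondent, column) pair becomes one row: 3 × 4 = 12 rows.
For example, (R07, q001) → rating=977.

| respondent | question | rating |
| R07 | q001 | 977 |
| R07 | q002 | 411 |
| R07 | q003 | 277 |
| R07 | q004 | 725 |
| R08 | q001 | 338 |
| R08 | q002 | 751 |
| R08 | q003 | 477 |
| R08 | q004 | 882 |
| R09 | q001 | 987 |
| R09 | q002 | 185 |
| R09 | q003 | 222 |
| R09 | q004 | 870 |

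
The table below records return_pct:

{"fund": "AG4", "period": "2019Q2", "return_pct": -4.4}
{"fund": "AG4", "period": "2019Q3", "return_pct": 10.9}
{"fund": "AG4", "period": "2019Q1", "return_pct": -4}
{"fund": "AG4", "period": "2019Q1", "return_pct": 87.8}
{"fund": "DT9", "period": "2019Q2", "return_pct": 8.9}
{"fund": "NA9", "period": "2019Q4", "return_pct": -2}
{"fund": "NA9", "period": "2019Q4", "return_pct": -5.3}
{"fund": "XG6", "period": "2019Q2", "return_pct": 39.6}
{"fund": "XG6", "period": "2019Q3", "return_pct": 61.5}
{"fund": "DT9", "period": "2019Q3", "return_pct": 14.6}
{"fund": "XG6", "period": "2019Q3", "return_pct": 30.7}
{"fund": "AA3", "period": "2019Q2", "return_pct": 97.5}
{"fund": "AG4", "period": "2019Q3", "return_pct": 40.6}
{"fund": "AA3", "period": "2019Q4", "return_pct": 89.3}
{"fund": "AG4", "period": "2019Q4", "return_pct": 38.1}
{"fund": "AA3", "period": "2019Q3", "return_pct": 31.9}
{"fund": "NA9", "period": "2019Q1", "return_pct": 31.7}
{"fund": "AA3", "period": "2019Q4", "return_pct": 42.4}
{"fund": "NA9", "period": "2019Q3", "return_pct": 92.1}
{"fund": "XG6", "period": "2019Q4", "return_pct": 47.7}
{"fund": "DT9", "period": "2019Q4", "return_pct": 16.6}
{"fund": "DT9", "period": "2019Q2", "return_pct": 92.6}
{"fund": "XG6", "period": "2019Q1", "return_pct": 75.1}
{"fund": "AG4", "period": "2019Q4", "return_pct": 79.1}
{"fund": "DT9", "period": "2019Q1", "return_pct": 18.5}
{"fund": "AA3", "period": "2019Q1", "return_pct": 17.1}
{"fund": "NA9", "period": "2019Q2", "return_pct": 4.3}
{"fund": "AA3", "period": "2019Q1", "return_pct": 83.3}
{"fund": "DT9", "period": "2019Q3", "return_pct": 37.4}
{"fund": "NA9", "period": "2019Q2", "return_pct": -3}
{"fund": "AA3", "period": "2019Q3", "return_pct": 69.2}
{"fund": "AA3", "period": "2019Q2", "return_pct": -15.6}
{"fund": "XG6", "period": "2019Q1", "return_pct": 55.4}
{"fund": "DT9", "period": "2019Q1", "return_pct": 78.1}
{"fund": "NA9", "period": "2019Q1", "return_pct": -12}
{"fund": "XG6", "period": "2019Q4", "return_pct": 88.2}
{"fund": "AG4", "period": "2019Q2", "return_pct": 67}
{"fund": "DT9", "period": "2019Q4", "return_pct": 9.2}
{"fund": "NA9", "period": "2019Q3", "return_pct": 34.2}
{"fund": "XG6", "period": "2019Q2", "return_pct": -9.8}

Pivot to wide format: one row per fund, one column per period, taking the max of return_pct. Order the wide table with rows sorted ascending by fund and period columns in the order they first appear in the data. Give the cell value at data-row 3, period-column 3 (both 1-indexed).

With rows sorted ascending by fund, row 3 is fund=DT9. period columns in first-appearance order: 2019Q2, 2019Q3, 2019Q1, 2019Q4; column 3 is 2019Q1.
Long rows with fund=DT9, period=2019Q1: max(18.5, 78.1) = 78.1.

78.1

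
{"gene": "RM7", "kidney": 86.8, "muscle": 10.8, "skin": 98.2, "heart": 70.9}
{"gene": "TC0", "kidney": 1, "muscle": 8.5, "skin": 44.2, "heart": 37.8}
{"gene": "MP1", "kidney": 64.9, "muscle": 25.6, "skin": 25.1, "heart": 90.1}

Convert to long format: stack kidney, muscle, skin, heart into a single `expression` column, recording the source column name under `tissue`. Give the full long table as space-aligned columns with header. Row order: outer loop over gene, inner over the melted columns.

gene  tissue  expression
RM7   kidney  86.8      
RM7   muscle  10.8      
RM7   skin    98.2      
RM7   heart   70.9      
TC0   kidney  1         
TC0   muscle  8.5       
TC0   skin    44.2      
TC0   heart   37.8      
MP1   kidney  64.9      
MP1   muscle  25.6      
MP1   skin    25.1      
MP1   heart   90.1      

Each (gene, column) pair becomes one row: 3 × 4 = 12 rows.
For example, (RM7, kidney) → expression=86.8.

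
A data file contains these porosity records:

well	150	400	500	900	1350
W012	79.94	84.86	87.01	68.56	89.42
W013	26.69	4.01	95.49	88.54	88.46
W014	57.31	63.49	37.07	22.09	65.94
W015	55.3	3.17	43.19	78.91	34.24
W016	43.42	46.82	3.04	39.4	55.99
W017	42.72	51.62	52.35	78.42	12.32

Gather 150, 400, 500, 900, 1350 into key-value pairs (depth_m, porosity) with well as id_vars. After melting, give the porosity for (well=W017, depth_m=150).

42.72

Unpivoting turns each (well, wide-column) pair into one long row.
The wide cell at row W017, column 150 holds 42.72, so the long row (W017, 150) has porosity=42.72.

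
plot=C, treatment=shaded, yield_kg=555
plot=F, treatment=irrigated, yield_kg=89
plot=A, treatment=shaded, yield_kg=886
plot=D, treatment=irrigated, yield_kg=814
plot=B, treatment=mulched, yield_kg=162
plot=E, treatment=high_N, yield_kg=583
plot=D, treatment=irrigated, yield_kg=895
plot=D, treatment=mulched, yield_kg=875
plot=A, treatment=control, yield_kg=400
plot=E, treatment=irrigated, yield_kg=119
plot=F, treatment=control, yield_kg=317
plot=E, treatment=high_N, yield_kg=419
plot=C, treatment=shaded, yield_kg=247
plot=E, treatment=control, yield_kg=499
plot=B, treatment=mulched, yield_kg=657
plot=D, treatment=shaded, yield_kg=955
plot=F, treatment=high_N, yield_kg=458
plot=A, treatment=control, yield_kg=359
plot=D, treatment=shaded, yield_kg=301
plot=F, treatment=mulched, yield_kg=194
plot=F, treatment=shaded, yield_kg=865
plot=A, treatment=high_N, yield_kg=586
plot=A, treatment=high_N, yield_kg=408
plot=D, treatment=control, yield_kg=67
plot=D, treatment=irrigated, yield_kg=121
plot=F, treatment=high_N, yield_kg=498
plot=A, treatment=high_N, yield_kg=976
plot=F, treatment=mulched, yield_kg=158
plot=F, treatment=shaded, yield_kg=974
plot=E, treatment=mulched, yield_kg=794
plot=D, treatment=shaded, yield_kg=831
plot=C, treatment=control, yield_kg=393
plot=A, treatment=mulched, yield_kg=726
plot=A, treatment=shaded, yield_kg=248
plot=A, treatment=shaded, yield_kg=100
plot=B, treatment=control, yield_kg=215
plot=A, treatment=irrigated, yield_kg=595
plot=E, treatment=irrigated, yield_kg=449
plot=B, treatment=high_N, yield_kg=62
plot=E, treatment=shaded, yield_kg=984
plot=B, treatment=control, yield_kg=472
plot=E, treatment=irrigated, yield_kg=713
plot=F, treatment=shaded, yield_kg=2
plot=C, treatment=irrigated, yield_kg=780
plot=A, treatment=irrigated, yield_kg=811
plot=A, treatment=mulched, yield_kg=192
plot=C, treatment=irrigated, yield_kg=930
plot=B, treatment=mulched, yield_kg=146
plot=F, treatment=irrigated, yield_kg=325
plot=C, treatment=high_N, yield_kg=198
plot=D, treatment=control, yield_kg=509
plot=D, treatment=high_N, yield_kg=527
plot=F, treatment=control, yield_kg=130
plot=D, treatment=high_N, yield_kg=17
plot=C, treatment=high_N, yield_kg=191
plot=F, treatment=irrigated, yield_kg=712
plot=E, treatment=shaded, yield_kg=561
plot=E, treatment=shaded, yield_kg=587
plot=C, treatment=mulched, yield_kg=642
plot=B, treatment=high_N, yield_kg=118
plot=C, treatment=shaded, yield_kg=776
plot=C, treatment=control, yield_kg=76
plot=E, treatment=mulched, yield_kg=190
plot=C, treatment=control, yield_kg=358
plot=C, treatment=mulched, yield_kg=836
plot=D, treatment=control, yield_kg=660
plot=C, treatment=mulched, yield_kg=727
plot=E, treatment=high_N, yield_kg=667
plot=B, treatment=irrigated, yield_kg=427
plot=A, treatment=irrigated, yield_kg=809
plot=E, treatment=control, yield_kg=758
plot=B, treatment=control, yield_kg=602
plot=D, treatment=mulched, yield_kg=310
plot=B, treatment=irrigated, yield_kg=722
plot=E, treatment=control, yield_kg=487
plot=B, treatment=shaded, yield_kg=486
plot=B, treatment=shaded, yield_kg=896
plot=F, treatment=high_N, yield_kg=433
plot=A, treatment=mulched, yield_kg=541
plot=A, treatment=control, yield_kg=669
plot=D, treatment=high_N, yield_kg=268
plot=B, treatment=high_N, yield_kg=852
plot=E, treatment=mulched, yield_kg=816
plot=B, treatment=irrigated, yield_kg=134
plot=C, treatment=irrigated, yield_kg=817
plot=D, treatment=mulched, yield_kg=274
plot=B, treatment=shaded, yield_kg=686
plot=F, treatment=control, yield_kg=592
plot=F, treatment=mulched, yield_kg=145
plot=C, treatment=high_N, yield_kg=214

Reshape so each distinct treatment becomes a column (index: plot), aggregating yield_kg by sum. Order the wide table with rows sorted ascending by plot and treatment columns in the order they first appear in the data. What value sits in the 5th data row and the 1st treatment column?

With rows sorted ascending by plot, row 5 is plot=E. treatment columns in first-appearance order: shaded, irrigated, mulched, high_N, control; column 1 is shaded.
Long rows with plot=E, treatment=shaded: 984 + 561 + 587 = 2132.

2132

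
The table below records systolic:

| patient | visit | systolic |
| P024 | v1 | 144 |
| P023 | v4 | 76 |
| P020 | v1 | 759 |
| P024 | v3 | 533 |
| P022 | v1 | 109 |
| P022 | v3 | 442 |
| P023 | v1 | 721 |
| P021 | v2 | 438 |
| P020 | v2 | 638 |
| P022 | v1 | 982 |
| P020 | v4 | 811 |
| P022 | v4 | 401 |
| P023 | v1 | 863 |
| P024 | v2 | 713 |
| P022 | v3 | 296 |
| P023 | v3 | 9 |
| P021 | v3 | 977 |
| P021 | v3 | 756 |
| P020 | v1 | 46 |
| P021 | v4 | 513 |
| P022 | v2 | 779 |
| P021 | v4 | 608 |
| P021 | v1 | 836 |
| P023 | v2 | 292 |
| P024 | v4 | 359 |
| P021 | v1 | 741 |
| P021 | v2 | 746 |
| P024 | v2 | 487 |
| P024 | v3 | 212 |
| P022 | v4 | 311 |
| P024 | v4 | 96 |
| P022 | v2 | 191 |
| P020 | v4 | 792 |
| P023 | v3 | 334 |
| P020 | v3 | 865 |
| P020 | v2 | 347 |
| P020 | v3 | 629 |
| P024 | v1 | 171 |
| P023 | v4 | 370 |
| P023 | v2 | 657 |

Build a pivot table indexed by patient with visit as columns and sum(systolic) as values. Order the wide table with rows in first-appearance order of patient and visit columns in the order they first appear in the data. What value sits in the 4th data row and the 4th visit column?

970

With rows in first-appearance order of patient, row 4 is patient=P022. visit columns in first-appearance order: v1, v4, v3, v2; column 4 is v2.
Long rows with patient=P022, visit=v2: 779 + 191 = 970.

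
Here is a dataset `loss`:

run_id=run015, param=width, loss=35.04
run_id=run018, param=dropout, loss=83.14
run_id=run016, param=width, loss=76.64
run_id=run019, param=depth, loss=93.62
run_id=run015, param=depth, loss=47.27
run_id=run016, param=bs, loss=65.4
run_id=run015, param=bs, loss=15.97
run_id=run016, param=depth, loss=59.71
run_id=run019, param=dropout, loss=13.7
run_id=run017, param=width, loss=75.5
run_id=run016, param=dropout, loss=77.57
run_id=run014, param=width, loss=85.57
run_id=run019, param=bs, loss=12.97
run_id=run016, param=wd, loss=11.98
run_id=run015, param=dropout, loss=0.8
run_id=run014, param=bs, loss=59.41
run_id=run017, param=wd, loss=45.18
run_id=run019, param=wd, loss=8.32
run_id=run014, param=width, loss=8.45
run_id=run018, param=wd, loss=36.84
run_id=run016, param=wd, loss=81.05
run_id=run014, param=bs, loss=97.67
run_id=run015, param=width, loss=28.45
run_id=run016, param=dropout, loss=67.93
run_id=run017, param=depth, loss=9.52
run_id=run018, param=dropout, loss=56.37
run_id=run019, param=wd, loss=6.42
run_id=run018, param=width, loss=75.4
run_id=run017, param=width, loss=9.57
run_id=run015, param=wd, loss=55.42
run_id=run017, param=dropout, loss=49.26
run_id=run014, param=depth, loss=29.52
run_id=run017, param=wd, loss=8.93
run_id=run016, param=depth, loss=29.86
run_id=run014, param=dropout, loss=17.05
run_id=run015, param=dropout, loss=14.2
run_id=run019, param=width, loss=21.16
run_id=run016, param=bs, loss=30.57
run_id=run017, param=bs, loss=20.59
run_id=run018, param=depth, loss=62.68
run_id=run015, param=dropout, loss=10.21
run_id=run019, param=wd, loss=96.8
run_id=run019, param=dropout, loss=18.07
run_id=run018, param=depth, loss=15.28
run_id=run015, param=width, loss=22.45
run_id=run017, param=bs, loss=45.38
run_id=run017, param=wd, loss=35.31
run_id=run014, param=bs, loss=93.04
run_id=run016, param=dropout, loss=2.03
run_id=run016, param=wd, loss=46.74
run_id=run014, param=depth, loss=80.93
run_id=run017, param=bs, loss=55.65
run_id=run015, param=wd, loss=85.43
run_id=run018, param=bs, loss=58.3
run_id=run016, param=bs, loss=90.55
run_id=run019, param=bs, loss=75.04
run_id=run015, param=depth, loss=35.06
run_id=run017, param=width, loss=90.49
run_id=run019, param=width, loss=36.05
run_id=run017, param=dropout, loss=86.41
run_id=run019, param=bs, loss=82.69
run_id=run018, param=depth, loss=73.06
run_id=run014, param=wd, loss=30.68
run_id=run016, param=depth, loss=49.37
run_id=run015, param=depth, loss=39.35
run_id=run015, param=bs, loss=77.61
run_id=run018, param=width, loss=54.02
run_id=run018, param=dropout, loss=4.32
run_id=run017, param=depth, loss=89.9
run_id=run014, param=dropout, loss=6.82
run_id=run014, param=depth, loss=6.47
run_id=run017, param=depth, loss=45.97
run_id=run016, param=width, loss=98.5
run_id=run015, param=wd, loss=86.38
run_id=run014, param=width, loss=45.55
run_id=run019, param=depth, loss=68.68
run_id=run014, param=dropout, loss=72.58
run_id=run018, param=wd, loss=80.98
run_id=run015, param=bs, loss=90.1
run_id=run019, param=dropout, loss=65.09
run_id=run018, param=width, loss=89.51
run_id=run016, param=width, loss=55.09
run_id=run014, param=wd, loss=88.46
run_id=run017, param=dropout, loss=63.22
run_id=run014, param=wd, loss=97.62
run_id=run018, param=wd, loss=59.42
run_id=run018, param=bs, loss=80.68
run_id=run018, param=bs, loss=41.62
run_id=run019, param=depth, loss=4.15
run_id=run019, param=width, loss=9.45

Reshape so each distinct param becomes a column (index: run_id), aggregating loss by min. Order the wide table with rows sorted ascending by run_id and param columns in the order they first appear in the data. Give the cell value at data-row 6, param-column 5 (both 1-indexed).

6.42

With rows sorted ascending by run_id, row 6 is run_id=run019. param columns in first-appearance order: width, dropout, depth, bs, wd; column 5 is wd.
Long rows with run_id=run019, param=wd: min(8.32, 6.42, 96.8) = 6.42.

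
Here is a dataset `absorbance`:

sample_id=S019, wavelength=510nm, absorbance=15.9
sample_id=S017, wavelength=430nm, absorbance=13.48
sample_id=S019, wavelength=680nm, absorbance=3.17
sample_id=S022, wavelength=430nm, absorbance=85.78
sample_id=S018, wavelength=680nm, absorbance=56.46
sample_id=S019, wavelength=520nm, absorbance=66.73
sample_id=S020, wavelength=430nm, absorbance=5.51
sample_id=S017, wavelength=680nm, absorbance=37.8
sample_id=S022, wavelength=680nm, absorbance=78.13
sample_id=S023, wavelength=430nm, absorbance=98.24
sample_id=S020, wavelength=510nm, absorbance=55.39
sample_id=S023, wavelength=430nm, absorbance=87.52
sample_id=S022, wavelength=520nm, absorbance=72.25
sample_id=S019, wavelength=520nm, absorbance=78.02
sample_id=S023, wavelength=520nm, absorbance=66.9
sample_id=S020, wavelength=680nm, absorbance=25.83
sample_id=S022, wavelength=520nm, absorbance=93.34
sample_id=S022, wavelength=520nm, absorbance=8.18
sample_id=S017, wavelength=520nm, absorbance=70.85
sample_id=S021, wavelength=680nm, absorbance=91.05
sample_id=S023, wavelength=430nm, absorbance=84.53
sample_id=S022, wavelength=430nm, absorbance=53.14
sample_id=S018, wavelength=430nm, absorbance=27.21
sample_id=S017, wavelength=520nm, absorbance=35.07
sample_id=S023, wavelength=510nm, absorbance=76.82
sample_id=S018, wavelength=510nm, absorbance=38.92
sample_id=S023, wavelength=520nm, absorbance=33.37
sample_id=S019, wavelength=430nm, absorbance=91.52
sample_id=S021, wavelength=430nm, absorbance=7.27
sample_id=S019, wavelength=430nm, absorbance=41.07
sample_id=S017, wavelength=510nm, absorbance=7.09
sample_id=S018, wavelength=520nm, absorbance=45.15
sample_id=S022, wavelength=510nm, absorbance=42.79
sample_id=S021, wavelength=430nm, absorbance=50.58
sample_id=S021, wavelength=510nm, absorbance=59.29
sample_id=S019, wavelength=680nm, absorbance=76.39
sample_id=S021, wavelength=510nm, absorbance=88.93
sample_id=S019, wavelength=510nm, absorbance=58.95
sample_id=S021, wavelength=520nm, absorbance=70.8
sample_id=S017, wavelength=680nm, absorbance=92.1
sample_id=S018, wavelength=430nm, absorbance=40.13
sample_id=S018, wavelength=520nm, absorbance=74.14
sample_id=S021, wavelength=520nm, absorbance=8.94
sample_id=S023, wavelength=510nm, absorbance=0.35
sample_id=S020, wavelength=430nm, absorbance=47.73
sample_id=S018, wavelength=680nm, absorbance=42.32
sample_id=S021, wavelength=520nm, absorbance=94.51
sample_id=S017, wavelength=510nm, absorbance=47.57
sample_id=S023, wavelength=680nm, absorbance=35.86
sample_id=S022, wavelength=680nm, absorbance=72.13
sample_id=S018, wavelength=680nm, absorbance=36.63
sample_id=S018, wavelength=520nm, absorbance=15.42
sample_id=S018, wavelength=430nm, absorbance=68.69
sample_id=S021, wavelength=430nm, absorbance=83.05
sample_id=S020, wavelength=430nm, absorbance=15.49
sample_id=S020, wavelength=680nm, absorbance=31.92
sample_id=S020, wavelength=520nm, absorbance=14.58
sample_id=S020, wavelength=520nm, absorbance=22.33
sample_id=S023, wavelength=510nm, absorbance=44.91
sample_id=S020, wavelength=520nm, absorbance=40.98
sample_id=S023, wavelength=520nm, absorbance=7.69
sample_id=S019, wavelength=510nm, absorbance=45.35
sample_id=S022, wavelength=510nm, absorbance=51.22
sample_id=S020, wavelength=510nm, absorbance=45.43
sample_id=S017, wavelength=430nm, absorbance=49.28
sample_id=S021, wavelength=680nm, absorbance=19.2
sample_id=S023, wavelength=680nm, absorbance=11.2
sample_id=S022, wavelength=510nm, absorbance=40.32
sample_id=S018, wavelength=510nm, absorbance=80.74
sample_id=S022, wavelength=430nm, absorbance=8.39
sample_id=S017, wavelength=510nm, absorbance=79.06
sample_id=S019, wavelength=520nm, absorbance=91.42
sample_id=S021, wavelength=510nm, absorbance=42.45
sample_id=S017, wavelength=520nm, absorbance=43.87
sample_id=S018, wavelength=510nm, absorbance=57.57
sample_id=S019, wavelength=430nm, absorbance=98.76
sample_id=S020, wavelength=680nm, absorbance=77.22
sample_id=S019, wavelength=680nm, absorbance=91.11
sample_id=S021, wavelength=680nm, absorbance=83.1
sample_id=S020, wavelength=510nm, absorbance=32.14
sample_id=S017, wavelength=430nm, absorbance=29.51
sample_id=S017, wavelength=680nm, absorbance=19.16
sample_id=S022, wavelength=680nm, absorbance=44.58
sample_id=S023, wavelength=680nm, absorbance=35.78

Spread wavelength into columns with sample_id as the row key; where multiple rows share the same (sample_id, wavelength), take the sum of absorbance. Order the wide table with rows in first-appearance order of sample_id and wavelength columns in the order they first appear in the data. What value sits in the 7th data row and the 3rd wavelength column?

193.35

With rows in first-appearance order of sample_id, row 7 is sample_id=S021. wavelength columns in first-appearance order: 510nm, 430nm, 680nm, 520nm; column 3 is 680nm.
Long rows with sample_id=S021, wavelength=680nm: 91.05 + 19.2 + 83.1 = 193.35.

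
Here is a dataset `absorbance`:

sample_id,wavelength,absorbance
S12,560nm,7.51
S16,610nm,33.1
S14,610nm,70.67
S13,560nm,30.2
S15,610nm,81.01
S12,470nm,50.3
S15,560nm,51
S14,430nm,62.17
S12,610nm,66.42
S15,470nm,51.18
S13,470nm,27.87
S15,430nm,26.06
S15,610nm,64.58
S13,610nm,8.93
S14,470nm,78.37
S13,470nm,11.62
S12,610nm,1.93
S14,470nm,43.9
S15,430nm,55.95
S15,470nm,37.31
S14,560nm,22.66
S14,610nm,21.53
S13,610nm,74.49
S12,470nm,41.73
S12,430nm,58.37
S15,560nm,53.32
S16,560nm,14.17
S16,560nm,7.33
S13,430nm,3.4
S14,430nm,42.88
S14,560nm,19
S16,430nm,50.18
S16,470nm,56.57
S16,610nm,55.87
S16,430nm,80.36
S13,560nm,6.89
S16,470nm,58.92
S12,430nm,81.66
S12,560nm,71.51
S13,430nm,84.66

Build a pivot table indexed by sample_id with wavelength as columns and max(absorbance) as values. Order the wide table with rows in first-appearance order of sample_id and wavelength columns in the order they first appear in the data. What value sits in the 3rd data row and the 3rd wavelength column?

78.37

With rows in first-appearance order of sample_id, row 3 is sample_id=S14. wavelength columns in first-appearance order: 560nm, 610nm, 470nm, 430nm; column 3 is 470nm.
Long rows with sample_id=S14, wavelength=470nm: max(78.37, 43.9) = 78.37.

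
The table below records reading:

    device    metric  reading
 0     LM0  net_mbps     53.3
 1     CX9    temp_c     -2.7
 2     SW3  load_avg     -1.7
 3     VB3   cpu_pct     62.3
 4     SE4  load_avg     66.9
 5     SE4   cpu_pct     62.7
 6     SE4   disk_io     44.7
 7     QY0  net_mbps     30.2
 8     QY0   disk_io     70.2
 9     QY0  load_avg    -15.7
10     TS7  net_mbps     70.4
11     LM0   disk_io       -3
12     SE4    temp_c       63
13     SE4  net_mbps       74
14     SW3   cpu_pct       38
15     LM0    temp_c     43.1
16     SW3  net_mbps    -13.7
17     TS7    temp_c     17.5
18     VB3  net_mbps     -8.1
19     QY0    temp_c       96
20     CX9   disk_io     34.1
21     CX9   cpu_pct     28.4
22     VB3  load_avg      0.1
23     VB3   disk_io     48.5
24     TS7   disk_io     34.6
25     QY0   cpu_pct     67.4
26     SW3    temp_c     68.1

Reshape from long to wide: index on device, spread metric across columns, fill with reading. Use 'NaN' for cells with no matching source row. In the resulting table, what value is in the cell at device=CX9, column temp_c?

-2.7

The long row with device=CX9, metric=temp_c has reading=-2.7.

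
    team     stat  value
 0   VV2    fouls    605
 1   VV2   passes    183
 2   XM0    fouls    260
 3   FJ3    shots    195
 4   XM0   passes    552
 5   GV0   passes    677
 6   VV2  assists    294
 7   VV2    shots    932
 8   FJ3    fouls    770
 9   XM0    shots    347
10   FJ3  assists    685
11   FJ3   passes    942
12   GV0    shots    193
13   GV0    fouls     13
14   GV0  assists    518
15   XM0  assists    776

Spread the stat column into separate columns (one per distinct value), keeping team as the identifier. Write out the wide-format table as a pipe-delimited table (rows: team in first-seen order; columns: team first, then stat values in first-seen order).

| team | fouls | passes | shots | assists |
| VV2 | 605 | 183 | 932 | 294 |
| XM0 | 260 | 552 | 347 | 776 |
| FJ3 | 770 | 942 | 195 | 685 |
| GV0 | 13 | 677 | 193 | 518 |

Columns: team plus the 4 distinct stat values (fouls, passes, shots, assists).
For example, row VV2 column fouls takes value=605 from the long row (VV2, fouls).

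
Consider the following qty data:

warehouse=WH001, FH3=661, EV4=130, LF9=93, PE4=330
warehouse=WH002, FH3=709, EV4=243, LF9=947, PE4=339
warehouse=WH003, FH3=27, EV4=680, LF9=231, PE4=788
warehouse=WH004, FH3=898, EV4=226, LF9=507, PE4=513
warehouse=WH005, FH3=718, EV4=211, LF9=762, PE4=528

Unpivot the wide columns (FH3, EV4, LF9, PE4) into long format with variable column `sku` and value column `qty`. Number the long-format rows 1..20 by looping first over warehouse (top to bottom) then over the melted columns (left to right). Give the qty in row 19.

762

20 rows total (5 × 4). Row 19: index ⌊(19-1)/4⌋ = 4 into warehouse → WH005; (19-1) mod 4 = 2 into the melted columns → LF9.
So row 19 is (WH005, LF9, 762); qty = 762.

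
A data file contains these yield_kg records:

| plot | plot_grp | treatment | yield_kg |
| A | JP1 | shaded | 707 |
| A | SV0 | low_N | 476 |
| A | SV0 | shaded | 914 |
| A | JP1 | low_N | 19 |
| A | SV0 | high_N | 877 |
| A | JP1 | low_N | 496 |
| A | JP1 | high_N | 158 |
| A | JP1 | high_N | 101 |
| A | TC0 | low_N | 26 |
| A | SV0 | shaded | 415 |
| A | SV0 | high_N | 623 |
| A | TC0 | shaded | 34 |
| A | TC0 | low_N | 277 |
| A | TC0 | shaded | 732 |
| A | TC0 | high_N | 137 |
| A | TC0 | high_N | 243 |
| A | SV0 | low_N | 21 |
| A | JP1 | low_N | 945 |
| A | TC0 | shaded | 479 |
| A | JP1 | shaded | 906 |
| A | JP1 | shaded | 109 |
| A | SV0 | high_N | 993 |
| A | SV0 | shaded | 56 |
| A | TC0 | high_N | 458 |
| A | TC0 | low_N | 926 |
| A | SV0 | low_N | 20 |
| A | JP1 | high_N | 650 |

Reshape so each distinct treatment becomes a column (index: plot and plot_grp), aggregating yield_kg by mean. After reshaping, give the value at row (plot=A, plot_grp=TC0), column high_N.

279.33

Rows with plot=A, plot_grp=TC0 and treatment=high_N: yield_kg values are 137, 243, 458.
(137 + 243 + 458) / 3 = 279.33.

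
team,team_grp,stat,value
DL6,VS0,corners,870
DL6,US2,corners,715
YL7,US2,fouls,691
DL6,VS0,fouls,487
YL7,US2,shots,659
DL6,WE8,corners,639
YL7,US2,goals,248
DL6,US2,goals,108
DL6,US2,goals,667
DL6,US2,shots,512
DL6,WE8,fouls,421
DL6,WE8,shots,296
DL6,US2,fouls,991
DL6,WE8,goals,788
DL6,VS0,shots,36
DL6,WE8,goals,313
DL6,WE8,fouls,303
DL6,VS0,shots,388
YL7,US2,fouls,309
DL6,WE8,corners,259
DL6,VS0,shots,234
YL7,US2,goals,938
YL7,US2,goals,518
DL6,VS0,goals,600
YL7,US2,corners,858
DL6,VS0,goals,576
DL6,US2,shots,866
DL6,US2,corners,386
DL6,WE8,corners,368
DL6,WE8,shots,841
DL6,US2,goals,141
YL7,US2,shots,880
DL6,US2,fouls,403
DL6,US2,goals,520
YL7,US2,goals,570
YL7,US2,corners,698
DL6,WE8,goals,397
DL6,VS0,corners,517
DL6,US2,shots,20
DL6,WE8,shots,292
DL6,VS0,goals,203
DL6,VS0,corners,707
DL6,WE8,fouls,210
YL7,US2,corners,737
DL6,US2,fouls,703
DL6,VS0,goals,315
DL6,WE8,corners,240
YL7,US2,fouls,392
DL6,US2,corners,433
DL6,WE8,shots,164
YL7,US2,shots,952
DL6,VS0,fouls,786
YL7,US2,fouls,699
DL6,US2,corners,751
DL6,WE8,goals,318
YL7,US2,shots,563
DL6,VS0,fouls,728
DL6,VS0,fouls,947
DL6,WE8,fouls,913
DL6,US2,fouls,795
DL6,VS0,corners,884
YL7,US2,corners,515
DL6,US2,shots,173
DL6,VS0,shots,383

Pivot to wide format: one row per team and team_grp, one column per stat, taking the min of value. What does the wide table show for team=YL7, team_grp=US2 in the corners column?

515

Rows with team=YL7, team_grp=US2 and stat=corners: value values are 858, 698, 737, 515.
min(858, 698, 737, 515) = 515.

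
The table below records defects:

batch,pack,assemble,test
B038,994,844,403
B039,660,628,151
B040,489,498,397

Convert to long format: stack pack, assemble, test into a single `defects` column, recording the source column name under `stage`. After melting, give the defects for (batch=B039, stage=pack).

Unpivoting turns each (batch, wide-column) pair into one long row.
The wide cell at row B039, column pack holds 660, so the long row (B039, pack) has defects=660.

660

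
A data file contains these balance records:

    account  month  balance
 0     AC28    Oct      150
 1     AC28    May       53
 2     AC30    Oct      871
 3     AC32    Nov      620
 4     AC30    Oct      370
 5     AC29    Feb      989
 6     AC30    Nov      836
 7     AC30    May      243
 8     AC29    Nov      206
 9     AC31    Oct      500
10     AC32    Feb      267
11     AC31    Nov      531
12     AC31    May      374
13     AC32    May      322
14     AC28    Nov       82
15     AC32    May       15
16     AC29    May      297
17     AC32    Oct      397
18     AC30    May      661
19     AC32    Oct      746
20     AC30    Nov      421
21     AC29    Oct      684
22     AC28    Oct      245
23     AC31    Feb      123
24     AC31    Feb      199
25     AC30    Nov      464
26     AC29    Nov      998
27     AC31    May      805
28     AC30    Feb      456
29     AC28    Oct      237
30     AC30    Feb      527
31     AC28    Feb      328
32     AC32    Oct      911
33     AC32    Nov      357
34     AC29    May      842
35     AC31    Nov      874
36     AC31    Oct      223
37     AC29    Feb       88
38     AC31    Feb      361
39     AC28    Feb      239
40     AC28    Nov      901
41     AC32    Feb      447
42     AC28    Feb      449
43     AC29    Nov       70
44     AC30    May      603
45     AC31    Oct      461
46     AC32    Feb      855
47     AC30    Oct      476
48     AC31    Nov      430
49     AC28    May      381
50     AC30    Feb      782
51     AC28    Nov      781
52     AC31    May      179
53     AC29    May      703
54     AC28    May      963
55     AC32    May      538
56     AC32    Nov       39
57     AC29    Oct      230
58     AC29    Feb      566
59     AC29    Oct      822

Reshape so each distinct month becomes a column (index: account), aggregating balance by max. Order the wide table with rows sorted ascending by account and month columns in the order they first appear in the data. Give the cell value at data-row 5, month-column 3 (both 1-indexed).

620

With rows sorted ascending by account, row 5 is account=AC32. month columns in first-appearance order: Oct, May, Nov, Feb; column 3 is Nov.
Long rows with account=AC32, month=Nov: max(620, 357, 39) = 620.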